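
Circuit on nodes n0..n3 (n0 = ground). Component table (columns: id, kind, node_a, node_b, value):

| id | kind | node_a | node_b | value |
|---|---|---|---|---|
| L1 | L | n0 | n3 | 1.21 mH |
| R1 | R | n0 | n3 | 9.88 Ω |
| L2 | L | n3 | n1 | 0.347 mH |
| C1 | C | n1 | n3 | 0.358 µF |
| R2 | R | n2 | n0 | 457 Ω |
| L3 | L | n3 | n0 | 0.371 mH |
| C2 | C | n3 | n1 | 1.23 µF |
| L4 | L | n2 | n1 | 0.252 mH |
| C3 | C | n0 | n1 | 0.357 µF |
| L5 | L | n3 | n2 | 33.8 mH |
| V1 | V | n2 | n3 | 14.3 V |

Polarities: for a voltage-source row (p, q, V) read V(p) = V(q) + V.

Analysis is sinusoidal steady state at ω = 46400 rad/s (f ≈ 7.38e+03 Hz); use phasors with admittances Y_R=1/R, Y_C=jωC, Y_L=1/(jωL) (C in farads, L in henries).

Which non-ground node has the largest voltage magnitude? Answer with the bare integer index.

1

Apply KCL at each of the 3 non-ground nodes and solve the resulting linear system.
Node n1: branches {L2, C1, C2, L4, C3} → V_1 = 22.82-3.603j
Node n2: branches {R2, L4, L5, V1} → V_2 = 15.47-2.796j
Node n3: branches {L1, R1, L2, C1, L3, C2, L5, V1} → V_3 = 1.172-2.796j
Source currents: i(V1)=-0.1029-0.6134j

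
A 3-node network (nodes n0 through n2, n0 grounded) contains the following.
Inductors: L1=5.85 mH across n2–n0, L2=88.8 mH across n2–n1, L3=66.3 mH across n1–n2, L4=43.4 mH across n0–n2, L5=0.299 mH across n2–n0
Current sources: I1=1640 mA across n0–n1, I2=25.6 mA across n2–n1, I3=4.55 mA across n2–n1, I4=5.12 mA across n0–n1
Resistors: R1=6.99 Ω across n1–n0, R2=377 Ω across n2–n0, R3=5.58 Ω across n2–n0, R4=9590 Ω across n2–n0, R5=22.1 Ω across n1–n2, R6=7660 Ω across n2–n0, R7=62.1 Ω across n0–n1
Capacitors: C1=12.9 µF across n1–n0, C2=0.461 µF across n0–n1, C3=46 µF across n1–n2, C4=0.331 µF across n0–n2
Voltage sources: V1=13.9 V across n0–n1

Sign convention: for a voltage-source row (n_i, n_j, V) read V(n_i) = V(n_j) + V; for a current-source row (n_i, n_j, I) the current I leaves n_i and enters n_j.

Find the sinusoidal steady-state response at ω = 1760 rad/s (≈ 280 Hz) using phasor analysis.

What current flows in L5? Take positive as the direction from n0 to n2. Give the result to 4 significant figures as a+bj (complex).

MNA unknowns: 2 node voltages V₁..V_2 plus 1 source current (V1)
L1: Y=0.000-0.09713j on G[2,0]
I1: z[0]−=1.64, z[1]+=1.64
I2: z[2]−=0.0256, z[1]+=0.0256
R1: Y=0.1431+0.000j on G[1,0]
R2: Y=0.002653+0.000j on G[2,0]
R3: Y=0.1792+0.000j on G[2,0]
R4: Y=0.0001043+0.000j on G[2,0]
L2: Y=0.000-0.006398j on G[2,1]
I3: z[2]−=0.00455, z[1]+=0.00455
R5: Y=0.04525+0.000j on G[1,2]
L3: Y=0.000-0.008570j on G[1,2]
R6: Y=0.0001305+0.000j on G[2,0]
L4: Y=0.000-0.01309j on G[0,2]
I4: z[0]−=0.00512, z[1]+=0.00512
C1: Y=0.000+0.02270j on G[1,0]
C2: Y=0.000+0.0008114j on G[0,1]
C3: Y=0.000+0.08096j on G[1,2]
C4: Y=0.000+0.0005826j on G[0,2]
R7: Y=0.01610+0.000j on G[0,1]
L5: Y=0.000-1.900j on G[2,0]
V1: row V0−V1=13.9, i_V1 at 0,1
solve → V1=-13.90+0.000j, V2=0.4264-0.3889j
aux → i_V1=-4.562-1.255j

0.7391+0.8103j A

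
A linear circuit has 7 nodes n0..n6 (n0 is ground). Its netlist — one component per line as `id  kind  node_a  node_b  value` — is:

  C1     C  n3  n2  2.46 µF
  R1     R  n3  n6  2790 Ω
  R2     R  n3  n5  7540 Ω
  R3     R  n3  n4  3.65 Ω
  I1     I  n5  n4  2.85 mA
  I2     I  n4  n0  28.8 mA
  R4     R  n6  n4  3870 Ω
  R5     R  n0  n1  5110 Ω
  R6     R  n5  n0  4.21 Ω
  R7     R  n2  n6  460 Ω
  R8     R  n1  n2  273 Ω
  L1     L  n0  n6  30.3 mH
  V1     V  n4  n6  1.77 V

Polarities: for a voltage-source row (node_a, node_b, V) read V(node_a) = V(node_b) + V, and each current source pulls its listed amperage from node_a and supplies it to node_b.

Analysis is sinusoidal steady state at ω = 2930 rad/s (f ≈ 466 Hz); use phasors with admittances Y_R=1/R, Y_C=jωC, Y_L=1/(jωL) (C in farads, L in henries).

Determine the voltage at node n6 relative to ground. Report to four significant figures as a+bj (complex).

-0.05764-2.350j V

Apply KCL at each of the 6 non-ground nodes and solve the resulting linear system.
Node n1: branches {R5, R8} → V_1 = 1.501-1.725j
Node n2: branches {C1, R7, R8} → V_2 = 1.581-1.817j
Node n3: branches {C1, R1, R2, R3} → V_3 = 1.695-2.352j
Node n4: branches {R3, I1, I2, R4, V1} → V_4 = 1.712-2.350j
Node n5: branches {R2, I1, R6} → V_5 = -0.01105-0.001312j
Node n6: branches {R1, R4, R7, L1, V1} → V_6 = -0.05764-2.350j
Source currents: i(V1)=-0.03112-0.0005092j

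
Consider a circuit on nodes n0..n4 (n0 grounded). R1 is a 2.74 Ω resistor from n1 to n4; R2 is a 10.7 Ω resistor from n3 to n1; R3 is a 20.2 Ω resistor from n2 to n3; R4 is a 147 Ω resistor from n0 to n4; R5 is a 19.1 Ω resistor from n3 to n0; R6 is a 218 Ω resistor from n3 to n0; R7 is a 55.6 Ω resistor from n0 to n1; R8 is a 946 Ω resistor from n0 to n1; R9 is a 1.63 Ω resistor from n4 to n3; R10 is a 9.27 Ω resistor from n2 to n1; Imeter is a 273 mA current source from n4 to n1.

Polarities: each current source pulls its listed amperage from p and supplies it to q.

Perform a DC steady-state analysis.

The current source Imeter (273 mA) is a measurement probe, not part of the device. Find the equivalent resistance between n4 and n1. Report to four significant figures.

R_eq = 2.079 Ω

Apply KCL at each of the 4 non-ground nodes and solve the resulting linear system.
Node n1: branches {R1, R2, R7, R8, R10, Imeter} → V_1 = 0.3647
Node n2: branches {R3, R10} → V_2 = 0.2193
Node n3: branches {R2, R3, R5, R6, R9} → V_3 = -0.09774
Node n4: branches {R1, R4, R9, Imeter} → V_4 = -0.2028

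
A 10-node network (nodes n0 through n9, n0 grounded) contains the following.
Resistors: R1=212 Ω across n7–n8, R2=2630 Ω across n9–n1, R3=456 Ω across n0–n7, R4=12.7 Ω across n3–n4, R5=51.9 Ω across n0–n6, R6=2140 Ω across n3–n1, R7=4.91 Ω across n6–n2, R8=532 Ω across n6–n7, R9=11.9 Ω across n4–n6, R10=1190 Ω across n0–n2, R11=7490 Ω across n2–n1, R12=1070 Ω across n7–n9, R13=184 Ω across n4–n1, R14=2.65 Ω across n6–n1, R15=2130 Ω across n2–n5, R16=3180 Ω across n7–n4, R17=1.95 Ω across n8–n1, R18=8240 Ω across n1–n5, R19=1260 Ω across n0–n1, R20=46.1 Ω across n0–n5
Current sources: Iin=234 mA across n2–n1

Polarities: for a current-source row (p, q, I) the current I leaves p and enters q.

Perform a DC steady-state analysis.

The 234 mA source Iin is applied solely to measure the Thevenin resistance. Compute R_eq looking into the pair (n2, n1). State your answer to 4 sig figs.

Element admittances at DC:
  Y(R1) = 0.004717 S between n7,n8
  Y(R2) = 0.0003802 S between n9,n1
  Y(R3) = 0.002193 S between n0,n7
  Y(R4) = 0.07874 S between n3,n4
  Y(R5) = 0.01927 S between n0,n6
  Y(R6) = 0.0004673 S between n3,n1
  Y(R7) = 0.2037 S between n6,n2
  Y(R8) = 0.001880 S between n6,n7
  Y(R9) = 0.08403 S between n4,n6
  Y(R10) = 0.0008403 S between n0,n2
  Y(R11) = 0.0001335 S between n2,n1
  Y(R12) = 0.0009346 S between n7,n9
  Y(R13) = 0.005435 S between n4,n1
  Y(R14) = 0.3774 S between n6,n1
  Y(R15) = 0.0004695 S between n2,n5
  Y(R16) = 0.0003145 S between n7,n4
  Y(R17) = 0.5128 S between n8,n1
  Y(R18) = 0.0001214 S between n1,n5
  Y(R19) = 0.0007937 S between n0,n1
  Y(R20) = 0.02169 S between n0,n5
  Iin: injects 0.234 A into n1 (from n2)
Assemble and solve the 9×9 MNA system:
  V(n1)=0.6150  V(n2)=-1.131  V(n3)=0.05358  V(n4)=0.05025  V(n5)=-0.02048  V(n6)=0.009556  V(n7)=0.3295  V(n8)=0.6124  V(n9)=0.4120

R_eq = 7.461 Ω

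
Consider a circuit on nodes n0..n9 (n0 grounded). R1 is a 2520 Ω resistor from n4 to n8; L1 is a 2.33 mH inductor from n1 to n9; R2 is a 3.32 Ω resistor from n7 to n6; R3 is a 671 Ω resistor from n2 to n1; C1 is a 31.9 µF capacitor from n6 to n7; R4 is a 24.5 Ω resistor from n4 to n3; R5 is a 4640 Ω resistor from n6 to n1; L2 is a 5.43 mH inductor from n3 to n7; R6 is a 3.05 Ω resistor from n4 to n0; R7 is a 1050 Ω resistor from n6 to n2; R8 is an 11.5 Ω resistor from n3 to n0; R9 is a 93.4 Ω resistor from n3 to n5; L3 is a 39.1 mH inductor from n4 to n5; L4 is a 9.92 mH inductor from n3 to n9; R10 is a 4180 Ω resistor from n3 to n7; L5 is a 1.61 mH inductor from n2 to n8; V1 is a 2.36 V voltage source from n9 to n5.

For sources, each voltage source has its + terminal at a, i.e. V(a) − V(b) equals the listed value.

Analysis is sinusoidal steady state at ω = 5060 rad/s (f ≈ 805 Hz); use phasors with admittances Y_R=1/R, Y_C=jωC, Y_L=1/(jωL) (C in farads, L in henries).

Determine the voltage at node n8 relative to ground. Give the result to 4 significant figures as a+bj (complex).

Element admittances at ω=5060 rad/s:
  Y(R1) = 0.0003968+0.000j S between n4,n8
  Y(L1) = 0.000-0.08482j S between n1,n9
  Y(R2) = 0.3012+0.000j S between n7,n6
  Y(R3) = 0.001490+0.000j S between n2,n1
  Y(C1) = 0.000+0.1614j S between n6,n7
  Y(R4) = 0.04082+0.000j S between n4,n3
  Y(R5) = 0.0002155+0.000j S between n6,n1
  Y(L2) = 0.000-0.03640j S between n3,n7
  Y(R6) = 0.3279+0.000j S between n4,n0
  Y(R7) = 0.0009524+0.000j S between n6,n2
  Y(R8) = 0.08696+0.000j S between n3,n0
  Y(R9) = 0.01071+0.000j S between n3,n5
  Y(L3) = 0.000-0.005054j S between n4,n5
  Y(L4) = 0.000-0.01992j S between n3,n9
  Y(R10) = 0.0002392+0.000j S between n3,n7
  Y(L5) = 0.000-0.1228j S between n2,n8
  V1: constraint V(n9)−V(n5) = 2.36
Assemble and solve the 10×10 MNA system:
  V(n1)=0.7732+0.5913j  V(n2)=0.3955+0.2984j  V(n3)=-0.02243-0.05914j  V(n4)=0.005948+0.01568j  V(n5)=-1.594+0.6000j  V(n6)=-0.03286-0.04269j  V(n7)=-0.03500-0.04307j  V(n8)=0.3964+0.2971j  V(n9)=0.7664+0.6000j
  i(V1)=-0.01387+0.01514j

0.3964+0.2971j V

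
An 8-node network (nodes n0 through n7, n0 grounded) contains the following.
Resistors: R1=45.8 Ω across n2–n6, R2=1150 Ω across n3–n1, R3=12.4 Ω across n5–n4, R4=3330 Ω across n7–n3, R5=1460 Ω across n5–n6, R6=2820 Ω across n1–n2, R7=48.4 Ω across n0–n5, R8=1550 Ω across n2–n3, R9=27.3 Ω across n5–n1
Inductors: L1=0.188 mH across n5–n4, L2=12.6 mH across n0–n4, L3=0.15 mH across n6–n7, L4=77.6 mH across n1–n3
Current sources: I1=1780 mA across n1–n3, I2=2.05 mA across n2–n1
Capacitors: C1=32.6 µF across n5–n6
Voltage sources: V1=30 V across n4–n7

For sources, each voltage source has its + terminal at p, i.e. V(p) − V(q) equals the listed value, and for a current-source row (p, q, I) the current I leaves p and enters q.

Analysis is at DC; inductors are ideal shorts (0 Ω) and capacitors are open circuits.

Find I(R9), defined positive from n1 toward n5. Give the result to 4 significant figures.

-0.03454 A

Element admittances at DC:
  Y(R1) = 0.02183 S between n2,n6
  Y(R2) = 0.0008696 S between n3,n1
  Y(R3) = 0.08065 S between n5,n4
  L1: short n5↔n4 (DC inductor)
  I1: injects 1.78 A into n3 (from n1)
  Y(R4) = 0.0003003 S between n7,n3
  L2: short n0↔n4 (DC inductor)
  Y(R5) = 0.0006849 S between n5,n6
  Y(R6) = 0.0003546 S between n1,n2
  Y(C1) = 0.000 S between n5,n6
  Y(R7) = 0.02066 S between n0,n5
  L3: short n6↔n7 (DC inductor)
  L4: short n1↔n3 (DC inductor)
  Y(R8) = 0.0006452 S between n2,n3
  Y(R9) = 0.03663 S between n5,n1
  I2: injects 0.00205 A into n1 (from n2)
  V1: constraint V(n4)−V(n7) = 30
Assemble and solve the 12×12 MNA system:
  V(n1)=-0.9430  V(n2)=-28.82  V(n3)=-0.9430  V(n4)=0.000  V(n5)=0.000  V(n6)=-30.00  V(n7)=-30.00
  i(L1)=-0.05509  i(L2)=0.000  i(L3)=0.04637  i(L4)=-1.753  i(V1)=-0.05509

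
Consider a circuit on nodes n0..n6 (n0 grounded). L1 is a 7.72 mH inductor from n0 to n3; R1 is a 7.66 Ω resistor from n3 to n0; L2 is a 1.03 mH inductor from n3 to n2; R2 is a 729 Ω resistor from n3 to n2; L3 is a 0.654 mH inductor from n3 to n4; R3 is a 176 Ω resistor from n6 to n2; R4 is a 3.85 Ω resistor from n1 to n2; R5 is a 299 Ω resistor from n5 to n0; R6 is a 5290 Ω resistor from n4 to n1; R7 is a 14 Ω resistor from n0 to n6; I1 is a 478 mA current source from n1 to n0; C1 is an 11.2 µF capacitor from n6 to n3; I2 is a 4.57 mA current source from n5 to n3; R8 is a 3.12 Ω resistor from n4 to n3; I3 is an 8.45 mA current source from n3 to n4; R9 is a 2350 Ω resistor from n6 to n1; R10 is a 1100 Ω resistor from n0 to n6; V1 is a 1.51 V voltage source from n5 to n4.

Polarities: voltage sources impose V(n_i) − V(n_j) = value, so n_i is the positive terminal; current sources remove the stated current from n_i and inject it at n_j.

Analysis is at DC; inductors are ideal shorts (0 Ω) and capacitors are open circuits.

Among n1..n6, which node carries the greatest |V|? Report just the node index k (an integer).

1

Apply KCL at each of the 6 non-ground nodes and solve the resulting linear system.
Node n1: branches {R4, R6, I1, R9} → V_1 = -1.836
Node n2: branches {L2, R2, R3, R4} → V_2 = 0.000
Node n3: branches {L1, R1, L2, R2, L3, C1, I2, R8, I3} → V_3 = 0.000
Node n4: branches {L3, R6, R8, I3, V1} → V_4 = 0.000
Node n5: branches {R5, I2, V1} → V_5 = 1.510
Node n6: branches {R3, R7, C1, R9, R10} → V_6 = -0.009959
Source currents: i(L1)=0.4823, i(L2)=0.4769, i(L3)=0.001517, i(V1)=-0.009620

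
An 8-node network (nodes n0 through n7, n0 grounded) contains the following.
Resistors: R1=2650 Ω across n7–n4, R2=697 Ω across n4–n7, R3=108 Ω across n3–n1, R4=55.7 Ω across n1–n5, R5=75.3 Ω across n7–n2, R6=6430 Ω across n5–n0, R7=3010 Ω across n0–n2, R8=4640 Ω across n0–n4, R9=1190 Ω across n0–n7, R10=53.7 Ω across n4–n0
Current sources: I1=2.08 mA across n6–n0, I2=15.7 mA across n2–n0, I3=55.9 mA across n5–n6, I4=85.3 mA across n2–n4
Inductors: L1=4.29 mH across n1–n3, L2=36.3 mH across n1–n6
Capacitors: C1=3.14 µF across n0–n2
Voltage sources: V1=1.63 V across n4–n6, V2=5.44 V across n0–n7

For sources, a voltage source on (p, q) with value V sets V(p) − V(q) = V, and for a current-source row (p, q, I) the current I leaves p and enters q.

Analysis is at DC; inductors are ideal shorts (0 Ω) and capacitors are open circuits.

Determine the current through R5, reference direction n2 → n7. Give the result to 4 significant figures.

Apply KCL at each of the 7 non-ground nodes and solve the resulting linear system.
Node n1: branches {R3, R4, L1, L2} → V_1 = 1.932
Node n2: branches {I2, R5, I4, R7, C1} → V_2 = -12.73
Node n3: branches {R3, L1} → V_3 = 1.932
Node n4: branches {R1, R2, I4, R8, R10, V1} → V_4 = 3.562
Node n5: branches {I3, R4, R6} → V_5 = -1.172
Node n6: branches {I1, I3, L2, V1} → V_6 = 1.932
Node n7: branches {R1, R2, R5, R9, V2} → V_7 = -5.440
Source currents: i(L1)=0.000, i(L2)=-0.05572, i(V1)=0.001898, i(V2)=0.07589

-0.09677 A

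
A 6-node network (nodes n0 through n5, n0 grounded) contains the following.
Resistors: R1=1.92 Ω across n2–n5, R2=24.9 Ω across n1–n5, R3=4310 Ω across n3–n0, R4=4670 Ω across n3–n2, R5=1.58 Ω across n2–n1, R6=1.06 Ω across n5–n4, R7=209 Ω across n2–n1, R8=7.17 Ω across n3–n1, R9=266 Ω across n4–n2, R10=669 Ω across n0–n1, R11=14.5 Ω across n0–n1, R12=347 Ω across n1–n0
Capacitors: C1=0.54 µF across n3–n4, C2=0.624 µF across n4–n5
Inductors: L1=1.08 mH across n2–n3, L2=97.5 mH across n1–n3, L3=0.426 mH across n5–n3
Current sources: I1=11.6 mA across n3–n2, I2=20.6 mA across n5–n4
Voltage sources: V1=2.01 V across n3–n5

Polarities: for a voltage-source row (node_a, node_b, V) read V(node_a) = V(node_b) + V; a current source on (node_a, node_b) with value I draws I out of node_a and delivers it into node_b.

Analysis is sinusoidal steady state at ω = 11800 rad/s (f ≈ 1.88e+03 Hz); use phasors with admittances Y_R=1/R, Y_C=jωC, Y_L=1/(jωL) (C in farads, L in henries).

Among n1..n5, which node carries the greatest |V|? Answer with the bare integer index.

Element admittances at ω=11800 rad/s:
  Y(R1) = 0.5208+0.000j S between n2,n5
  Y(C1) = 0.000+0.006372j S between n3,n4
  Y(R2) = 0.04016+0.000j S between n1,n5
  Y(R3) = 0.0002320+0.000j S between n3,n0
  Y(R4) = 0.0002141+0.000j S between n3,n2
  Y(R5) = 0.6329+0.000j S between n2,n1
  Y(L1) = 0.000-0.07847j S between n2,n3
  Y(R6) = 0.9434+0.000j S between n5,n4
  I1: injects 0.0116 A into n2 (from n3)
  Y(R7) = 0.004785+0.000j S between n2,n1
  Y(R8) = 0.1395+0.000j S between n3,n1
  I2: injects 0.0206 A into n4 (from n5)
  Y(R9) = 0.003759+0.000j S between n4,n2
  Y(L2) = 0.000-0.0008692j S between n1,n3
  Y(L3) = 0.000-0.1989j S between n5,n3
  Y(R10) = 0.001495+0.000j S between n0,n1
  Y(C2) = 0.000+0.007363j S between n4,n5
  Y(R11) = 0.06897+0.000j S between n0,n1
  Y(R12) = 0.002882+0.000j S between n1,n0
  V1: constraint V(n3)−V(n5) = 2.01
Assemble and solve the 6×6 MNA system:
  V(n1)=-0.004343-0.0004836j  V(n2)=-0.2664-0.04186j  V(n3)=1.373+0.1529j  V(n4)=-0.6137+0.1653j  V(n5)=-0.6371+0.1529j
  i(V1)=-0.2198+0.4956j

3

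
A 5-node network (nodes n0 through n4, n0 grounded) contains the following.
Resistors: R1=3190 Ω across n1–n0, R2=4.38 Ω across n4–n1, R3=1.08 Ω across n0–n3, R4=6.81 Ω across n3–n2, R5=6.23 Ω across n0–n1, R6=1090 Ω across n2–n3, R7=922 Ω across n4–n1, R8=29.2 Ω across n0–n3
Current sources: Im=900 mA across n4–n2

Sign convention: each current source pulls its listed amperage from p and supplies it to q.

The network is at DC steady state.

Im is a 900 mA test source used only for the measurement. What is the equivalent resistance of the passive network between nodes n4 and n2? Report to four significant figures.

R_eq = 18.39 Ω

Element admittances at DC:
  Y(R1) = 0.0003135 S between n1,n0
  Y(R2) = 0.2283 S between n4,n1
  Y(R3) = 0.9259 S between n0,n3
  Y(R4) = 0.1468 S between n3,n2
  Y(R5) = 0.1605 S between n0,n1
  Y(R6) = 0.0009174 S between n2,n3
  Y(R7) = 0.001085 S between n4,n1
  Y(R8) = 0.03425 S between n0,n3
  Im: injects 0.9 A into n2 (from n4)
Assemble and solve the 4×4 MNA system:
  V(n1)=-5.596  V(n2)=7.028  V(n3)=0.9373  V(n4)=-9.519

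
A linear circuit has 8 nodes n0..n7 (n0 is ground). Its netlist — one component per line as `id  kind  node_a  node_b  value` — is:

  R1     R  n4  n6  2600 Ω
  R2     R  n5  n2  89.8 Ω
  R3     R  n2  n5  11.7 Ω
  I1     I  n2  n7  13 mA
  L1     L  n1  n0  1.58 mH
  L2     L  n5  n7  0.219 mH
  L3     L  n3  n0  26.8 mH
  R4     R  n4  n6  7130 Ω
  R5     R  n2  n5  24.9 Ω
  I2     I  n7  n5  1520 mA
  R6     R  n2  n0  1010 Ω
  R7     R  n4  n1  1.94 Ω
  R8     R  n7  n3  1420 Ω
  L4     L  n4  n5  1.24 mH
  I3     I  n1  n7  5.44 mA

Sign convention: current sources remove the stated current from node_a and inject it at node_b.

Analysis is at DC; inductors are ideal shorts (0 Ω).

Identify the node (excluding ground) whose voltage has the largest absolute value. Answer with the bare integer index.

MNA unknowns: 7 node voltages V₁..V_7 plus 4 source currents (L1, L2, L3, L4)
R1: Y=0.0003846 on G[4,6]
R2: Y=0.01114 on G[5,2]
R3: Y=0.08547 on G[2,5]
I1: z[2]−=0.013, z[7]+=0.013
L1: row V1−V0=0, i_L1 at 1,0
L2: row V5−V7=0, i_L2 at 5,7
L3: row V3−V0=0, i_L3 at 3,0
R4: Y=0.0001403 on G[4,6]
R5: Y=0.04016 on G[2,5]
I2: z[7]−=1.52, z[5]+=1.52
R6: Y=0.0009901 on G[2,0]
R7: Y=0.5155 on G[4,1]
R8: Y=0.0007042 on G[7,3]
L4: row V4−V5=0, i_L4 at 4,5
I3: z[1]−=0.00544, z[7]+=0.00544
solve → V1=0.000, V2=-0.08375, V3=0.000, V4=0.01070, V5=0.01070, V6=0.01070, V7=0.01070
aux → i_L1=7.538e-05, i_L2=1.502, i_L3=7.535e-06, i_L4=-0.005515

2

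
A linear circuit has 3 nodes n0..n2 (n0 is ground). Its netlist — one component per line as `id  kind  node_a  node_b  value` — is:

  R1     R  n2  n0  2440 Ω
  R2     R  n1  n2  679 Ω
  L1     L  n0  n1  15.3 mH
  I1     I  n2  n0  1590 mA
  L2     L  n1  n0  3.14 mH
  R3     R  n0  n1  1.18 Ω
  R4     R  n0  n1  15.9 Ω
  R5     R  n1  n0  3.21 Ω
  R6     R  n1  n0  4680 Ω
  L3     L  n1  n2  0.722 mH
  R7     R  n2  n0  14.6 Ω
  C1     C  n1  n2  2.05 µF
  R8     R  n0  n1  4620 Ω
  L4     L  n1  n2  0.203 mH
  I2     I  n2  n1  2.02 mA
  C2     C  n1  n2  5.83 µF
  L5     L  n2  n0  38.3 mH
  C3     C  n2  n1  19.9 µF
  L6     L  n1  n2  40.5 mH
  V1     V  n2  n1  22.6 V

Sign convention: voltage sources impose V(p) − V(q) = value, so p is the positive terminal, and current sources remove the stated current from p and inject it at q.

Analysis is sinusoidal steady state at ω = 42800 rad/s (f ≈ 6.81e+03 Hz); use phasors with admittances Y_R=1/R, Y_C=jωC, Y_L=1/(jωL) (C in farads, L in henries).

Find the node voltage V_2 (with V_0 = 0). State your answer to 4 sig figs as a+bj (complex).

20.16-0.007403j V

MNA unknowns: 2 node voltages V₁..V_2 plus 1 source current (V1)
R1: Y=0.0004098+0.000j on G[2,0]
R2: Y=0.001473+0.000j on G[1,2]
L1: Y=0.000-0.001527j on G[0,1]
I1: z[2]−=1.59, z[0]+=1.59
L2: Y=0.000-0.007441j on G[1,0]
R3: Y=0.8475+0.000j on G[0,1]
R4: Y=0.06289+0.000j on G[0,1]
R5: Y=0.3115+0.000j on G[1,0]
R6: Y=0.0002137+0.000j on G[1,0]
L3: Y=0.000-0.03236j on G[1,2]
R7: Y=0.06849+0.000j on G[2,0]
C1: Y=0.000+0.08774j on G[1,2]
R8: Y=0.0002165+0.000j on G[0,1]
L4: Y=0.000-0.1151j on G[1,2]
I2: z[2]−=0.00202, z[1]+=0.00202
C2: Y=0.000+0.2495j on G[1,2]
L5: Y=0.000-0.0006100j on G[2,0]
C3: Y=0.000+0.8517j on G[2,1]
L6: Y=0.000-0.0005769j on G[1,2]
V1: row V2−V1=22.6, i_V1 at 2,1
solve → V1=-2.437-0.007403j, V2=20.16-0.007403j
aux → i_V1=-3.015-23.51j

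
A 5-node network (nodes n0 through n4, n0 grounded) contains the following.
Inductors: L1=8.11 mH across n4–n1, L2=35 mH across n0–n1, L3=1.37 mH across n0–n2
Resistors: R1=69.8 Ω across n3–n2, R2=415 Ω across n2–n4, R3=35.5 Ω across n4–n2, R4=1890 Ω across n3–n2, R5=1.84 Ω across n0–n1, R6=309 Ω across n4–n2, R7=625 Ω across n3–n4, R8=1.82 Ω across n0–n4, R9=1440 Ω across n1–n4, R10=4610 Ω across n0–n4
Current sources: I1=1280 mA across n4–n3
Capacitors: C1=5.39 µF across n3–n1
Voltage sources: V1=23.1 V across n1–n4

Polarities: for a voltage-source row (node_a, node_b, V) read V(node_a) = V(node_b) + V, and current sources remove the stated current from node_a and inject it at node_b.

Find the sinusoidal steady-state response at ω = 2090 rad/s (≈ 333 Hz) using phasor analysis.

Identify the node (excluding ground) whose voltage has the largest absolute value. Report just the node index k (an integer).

Element admittances at ω=2090 rad/s:
  Y(L1) = 0.000-0.05900j S between n4,n1
  Y(R1) = 0.01433+0.000j S between n3,n2
  Y(R2) = 0.002410+0.000j S between n2,n4
  Y(R3) = 0.02817+0.000j S between n4,n2
  I1: injects 1.28 A into n3 (from n4)
  Y(R4) = 0.0005291+0.000j S between n3,n2
  Y(R5) = 0.5435+0.000j S between n0,n1
  Y(L2) = 0.000-0.01367j S between n0,n1
  Y(R6) = 0.003236+0.000j S between n4,n2
  Y(R7) = 0.001600+0.000j S between n3,n4
  Y(R8) = 0.5495+0.000j S between n0,n4
  Y(C1) = 0.000+0.01127j S between n3,n1
  Y(R9) = 0.0006944+0.000j S between n1,n4
  Y(R10) = 0.0002169+0.000j S between n0,n4
  Y(L3) = 0.000-0.3492j S between n0,n2
  V1: constraint V(n1)−V(n4) = 23.1
Assemble and solve the 5×5 MNA system:
  V(n1)=11.26+0.5809j  V(n2)=1.377+1.079j  V(n3)=56.83-30.16j  V(n4)=-11.84+0.5809j
  i(V1)=-5.799+1.714j

3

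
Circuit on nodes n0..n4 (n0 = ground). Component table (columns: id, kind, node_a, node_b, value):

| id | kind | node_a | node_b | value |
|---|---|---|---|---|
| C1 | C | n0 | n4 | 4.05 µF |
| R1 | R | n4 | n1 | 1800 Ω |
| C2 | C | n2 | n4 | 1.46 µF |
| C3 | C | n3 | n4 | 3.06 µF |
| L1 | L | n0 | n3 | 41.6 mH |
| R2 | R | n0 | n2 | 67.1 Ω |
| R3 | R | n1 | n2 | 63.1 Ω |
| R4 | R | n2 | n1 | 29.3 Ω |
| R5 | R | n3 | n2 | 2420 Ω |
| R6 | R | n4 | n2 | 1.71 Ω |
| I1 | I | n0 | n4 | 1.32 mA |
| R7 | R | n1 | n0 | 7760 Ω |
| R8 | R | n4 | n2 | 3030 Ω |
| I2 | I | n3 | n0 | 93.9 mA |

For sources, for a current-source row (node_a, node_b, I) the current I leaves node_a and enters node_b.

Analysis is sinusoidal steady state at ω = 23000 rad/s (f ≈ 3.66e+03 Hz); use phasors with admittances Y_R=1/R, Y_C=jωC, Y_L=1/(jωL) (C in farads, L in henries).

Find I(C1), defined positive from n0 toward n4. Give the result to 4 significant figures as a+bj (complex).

Apply KCL at each of the 4 non-ground nodes and solve the resulting linear system.
Node n1: branches {R1, R3, R4, R7} → V_1 = -0.1556+0.9689j
Node n2: branches {C2, R2, R3, R4, R5, R6, R8} → V_2 = -0.1560+0.9711j
Node n3: branches {C3, L1, R5, I2} → V_3 = -0.1693+2.364j
Node n4: branches {C1, R1, C2, C3, R6, I1, R8} → V_4 = -0.1586+0.9952j

0.09271+0.01477j A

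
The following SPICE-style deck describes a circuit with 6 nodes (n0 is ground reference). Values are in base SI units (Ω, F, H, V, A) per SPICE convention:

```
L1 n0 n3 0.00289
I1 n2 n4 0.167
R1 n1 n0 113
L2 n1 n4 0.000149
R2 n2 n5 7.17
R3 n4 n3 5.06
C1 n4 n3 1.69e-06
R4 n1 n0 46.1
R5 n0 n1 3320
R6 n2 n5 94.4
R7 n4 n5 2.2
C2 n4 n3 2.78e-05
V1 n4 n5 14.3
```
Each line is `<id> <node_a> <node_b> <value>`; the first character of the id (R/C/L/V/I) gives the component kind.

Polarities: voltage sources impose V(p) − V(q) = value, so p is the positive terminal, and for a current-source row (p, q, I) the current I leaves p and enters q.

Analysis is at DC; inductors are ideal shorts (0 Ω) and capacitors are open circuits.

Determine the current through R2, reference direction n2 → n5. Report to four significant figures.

-0.1552 A

Apply KCL at each of the 5 non-ground nodes and solve the resulting linear system.
Node n1: branches {R1, L2, R4, R5} → V_1 = 0.000
Node n2: branches {I1, R2, R6} → V_2 = -15.41
Node n3: branches {L1, R3, C1, C2} → V_3 = 0.000
Node n4: branches {I1, L2, R3, C1, R7, C2, V1} → V_4 = 0.000
Node n5: branches {R2, R6, R7, V1} → V_5 = -14.30
Source currents: i(L1)=0.000, i(L2)=0.000, i(V1)=-6.333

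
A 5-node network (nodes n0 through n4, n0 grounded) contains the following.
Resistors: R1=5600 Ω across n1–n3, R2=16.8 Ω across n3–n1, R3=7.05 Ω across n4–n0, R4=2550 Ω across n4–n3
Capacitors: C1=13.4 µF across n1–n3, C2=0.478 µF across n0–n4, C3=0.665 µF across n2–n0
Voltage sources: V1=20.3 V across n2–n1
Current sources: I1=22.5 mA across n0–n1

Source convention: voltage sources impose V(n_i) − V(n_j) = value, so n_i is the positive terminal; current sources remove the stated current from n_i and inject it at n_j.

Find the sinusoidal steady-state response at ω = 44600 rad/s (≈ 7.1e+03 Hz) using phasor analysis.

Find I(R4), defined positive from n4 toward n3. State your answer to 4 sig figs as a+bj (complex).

0.007933+0.0004096j A

Element admittances at ω=44600 rad/s:
  Y(R1) = 0.0001786+0.000j S between n1,n3
  Y(R2) = 0.05952+0.000j S between n3,n1
  Y(R3) = 0.1418+0.000j S between n4,n0
  Y(C1) = 0.000+0.5976j S between n1,n3
  Y(C2) = 0.000+0.02132j S between n0,n4
  Y(R4) = 0.0003922+0.000j S between n4,n3
  Y(C3) = 0.000+0.02966j S between n2,n0
  V1: constraint V(n2)−V(n1) = 20.3
  I1: injects 0.0225 A into n1 (from n0)
Assemble and solve the 5×5 MNA system:
  V(n1)=-20.29-1.026j  V(n2)=0.01381-1.026j  V(n3)=-20.28-1.039j  V(n4)=-0.05512+0.005396j
  i(V1)=-0.03043-0.0004096j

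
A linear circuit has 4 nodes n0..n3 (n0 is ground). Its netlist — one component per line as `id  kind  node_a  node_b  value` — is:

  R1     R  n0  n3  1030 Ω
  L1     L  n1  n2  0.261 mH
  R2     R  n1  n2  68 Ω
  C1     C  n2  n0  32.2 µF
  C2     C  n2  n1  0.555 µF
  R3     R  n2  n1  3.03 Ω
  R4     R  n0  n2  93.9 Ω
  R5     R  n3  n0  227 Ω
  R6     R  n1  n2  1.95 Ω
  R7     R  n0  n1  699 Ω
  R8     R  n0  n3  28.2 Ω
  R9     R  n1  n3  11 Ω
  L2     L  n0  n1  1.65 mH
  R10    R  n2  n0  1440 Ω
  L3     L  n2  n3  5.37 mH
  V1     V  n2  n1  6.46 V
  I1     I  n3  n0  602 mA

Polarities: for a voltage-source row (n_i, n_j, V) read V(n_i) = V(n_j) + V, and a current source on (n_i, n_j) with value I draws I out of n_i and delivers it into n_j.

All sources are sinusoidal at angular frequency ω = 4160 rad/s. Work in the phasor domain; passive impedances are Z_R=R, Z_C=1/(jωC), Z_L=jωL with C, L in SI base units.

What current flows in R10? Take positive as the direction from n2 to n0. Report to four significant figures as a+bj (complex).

MNA unknowns: 3 node voltages V₁..V_3 plus 1 source current (V1)
R1: Y=0.0009709+0.000j on G[0,3]
L1: Y=0.000-0.9210j on G[1,2]
R2: Y=0.01471+0.000j on G[1,2]
C1: Y=0.000+0.1340j on G[2,0]
C2: Y=0.000+0.002309j on G[2,1]
R3: Y=0.3300+0.000j on G[2,1]
R4: Y=0.01065+0.000j on G[0,2]
R5: Y=0.004405+0.000j on G[3,0]
R6: Y=0.5128+0.000j on G[1,2]
R7: Y=0.001431+0.000j on G[0,1]
R8: Y=0.03546+0.000j on G[0,3]
R9: Y=0.09091+0.000j on G[1,3]
L2: Y=0.000-0.1457j on G[0,1]
R10: Y=0.0006944+0.000j on G[2,0]
L3: Y=0.000-0.04476j on G[2,3]
V1: row V2−V1=6.46, i_V1 at 2,1
I1: z[3]−=0.602, z[0]+=0.602
solve → V1=-5.554-19.28j, V2=0.9059-19.28j, V3=-9.259-16.76j
aux → i_V1=-8.019+6.487j

0.0006291-0.01339j A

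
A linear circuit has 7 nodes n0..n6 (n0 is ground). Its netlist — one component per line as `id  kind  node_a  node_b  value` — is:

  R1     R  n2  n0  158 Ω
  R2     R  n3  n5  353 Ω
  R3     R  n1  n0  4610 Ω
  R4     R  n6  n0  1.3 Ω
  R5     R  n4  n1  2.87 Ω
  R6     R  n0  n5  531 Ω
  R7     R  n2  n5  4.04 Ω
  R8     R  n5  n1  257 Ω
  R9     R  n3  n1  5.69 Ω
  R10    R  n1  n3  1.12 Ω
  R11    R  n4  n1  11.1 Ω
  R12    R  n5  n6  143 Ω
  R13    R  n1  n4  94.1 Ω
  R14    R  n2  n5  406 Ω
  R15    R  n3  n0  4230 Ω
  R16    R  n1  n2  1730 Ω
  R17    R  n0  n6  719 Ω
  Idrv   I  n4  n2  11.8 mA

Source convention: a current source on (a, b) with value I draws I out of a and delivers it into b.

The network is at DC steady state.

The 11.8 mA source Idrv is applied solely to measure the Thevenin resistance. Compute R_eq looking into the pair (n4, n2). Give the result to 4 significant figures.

R_eq = 134.7 Ω

MNA unknowns: 6 node voltages V₁..V_6
R1: Y=0.006329 on G[2,0]
R2: Y=0.002833 on G[3,5]
R3: Y=0.0002169 on G[1,0]
R4: Y=0.7692 on G[6,0]
R5: Y=0.3484 on G[4,1]
R6: Y=0.001883 on G[0,5]
R7: Y=0.2475 on G[2,5]
R8: Y=0.003891 on G[5,1]
R9: Y=0.1757 on G[3,1]
R10: Y=0.8929 on G[1,3]
R11: Y=0.09009 on G[4,1]
R12: Y=0.006993 on G[5,6]
R13: Y=0.01063 on G[1,4]
R14: Y=0.002463 on G[2,5]
R15: Y=0.0002364 on G[3,0]
R16: Y=0.0005780 on G[1,2]
R17: Y=0.001391 on G[0,6]
Idrv: z[4]−=0.0118, z[2]+=0.0118
solve → V1=-1.495, V2=0.06903, V3=-1.490, V4=-1.521, V5=0.02719, V6=0.0002445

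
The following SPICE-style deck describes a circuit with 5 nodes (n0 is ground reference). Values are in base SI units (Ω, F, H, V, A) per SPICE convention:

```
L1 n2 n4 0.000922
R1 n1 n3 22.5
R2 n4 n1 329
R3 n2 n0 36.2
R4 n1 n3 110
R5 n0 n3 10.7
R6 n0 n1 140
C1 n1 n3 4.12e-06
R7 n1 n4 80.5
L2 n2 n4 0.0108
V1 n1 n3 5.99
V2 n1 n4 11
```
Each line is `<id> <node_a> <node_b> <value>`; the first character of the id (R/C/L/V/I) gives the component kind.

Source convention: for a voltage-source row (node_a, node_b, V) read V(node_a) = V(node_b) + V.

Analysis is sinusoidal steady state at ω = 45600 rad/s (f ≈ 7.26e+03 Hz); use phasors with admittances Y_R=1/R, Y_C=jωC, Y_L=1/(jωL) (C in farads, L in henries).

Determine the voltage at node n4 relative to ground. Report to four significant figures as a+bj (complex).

-4.748-0.5766j V

Element admittances at ω=45600 rad/s:
  Y(L1) = 0.000-0.02379j S between n2,n4
  Y(R1) = 0.04444+0.000j S between n1,n3
  Y(R2) = 0.003040+0.000j S between n4,n1
  Y(R3) = 0.02762+0.000j S between n2,n0
  Y(R4) = 0.009091+0.000j S between n1,n3
  Y(R5) = 0.09346+0.000j S between n0,n3
  Y(R6) = 0.007143+0.000j S between n0,n1
  Y(C1) = 0.000+0.1879j S between n1,n3
  Y(R7) = 0.01242+0.000j S between n1,n4
  Y(L2) = 0.000-0.002031j S between n2,n4
  V1: constraint V(n1)−V(n3) = 5.99
  V2: constraint V(n1)−V(n4) = 11
Assemble and solve the 6×6 MNA system:
  V(n1)=6.252-0.5766j  V(n2)=-2.501+2.100j  V(n3)=0.2616-0.5766j  V(n4)=-4.748-0.5766j
  i(V1)=-0.2962-1.179j  i(V2)=-0.2392+0.05801j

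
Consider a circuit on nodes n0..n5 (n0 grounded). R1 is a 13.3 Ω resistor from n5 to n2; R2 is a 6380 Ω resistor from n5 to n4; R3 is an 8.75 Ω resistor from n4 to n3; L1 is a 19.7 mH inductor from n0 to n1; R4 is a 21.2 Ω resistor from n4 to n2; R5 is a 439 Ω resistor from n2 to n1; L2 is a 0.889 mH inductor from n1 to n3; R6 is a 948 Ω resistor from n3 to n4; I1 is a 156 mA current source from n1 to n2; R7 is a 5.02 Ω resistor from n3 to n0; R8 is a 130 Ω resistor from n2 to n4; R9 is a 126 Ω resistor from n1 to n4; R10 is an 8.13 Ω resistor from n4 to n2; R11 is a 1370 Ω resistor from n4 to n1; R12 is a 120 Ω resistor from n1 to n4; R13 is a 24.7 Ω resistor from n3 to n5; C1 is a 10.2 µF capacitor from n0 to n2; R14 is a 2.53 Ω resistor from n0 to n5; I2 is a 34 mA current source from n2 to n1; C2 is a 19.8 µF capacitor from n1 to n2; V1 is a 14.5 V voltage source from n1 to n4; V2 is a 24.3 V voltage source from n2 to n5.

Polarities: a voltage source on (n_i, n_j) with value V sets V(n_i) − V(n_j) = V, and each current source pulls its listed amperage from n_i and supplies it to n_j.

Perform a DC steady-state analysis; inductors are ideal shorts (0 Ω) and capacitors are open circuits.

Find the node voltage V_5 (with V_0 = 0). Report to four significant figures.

Apply KCL at each of the 5 non-ground nodes and solve the resulting linear system.
Node n1: branches {L1, R5, L2, I1, R9, R11, R12, I2, C2, V1} → V_1 = 0.000
Node n2: branches {R1, R4, R5, I1, R8, R10, C1, I2, C2, V2} → V_2 = 13.20
Node n3: branches {R3, L2, R6, R7, R13} → V_3 = 0.000
Node n4: branches {R2, R3, R4, R6, R8, R9, R10, R11, R12, V1} → V_4 = -14.50
Node n5: branches {R1, R2, R13, R14, V2} → V_5 = -11.10
Source currents: i(L1)=-4.386, i(L2)=2.122, i(V1)=-6.847, i(V2)=-6.662

-11.10 V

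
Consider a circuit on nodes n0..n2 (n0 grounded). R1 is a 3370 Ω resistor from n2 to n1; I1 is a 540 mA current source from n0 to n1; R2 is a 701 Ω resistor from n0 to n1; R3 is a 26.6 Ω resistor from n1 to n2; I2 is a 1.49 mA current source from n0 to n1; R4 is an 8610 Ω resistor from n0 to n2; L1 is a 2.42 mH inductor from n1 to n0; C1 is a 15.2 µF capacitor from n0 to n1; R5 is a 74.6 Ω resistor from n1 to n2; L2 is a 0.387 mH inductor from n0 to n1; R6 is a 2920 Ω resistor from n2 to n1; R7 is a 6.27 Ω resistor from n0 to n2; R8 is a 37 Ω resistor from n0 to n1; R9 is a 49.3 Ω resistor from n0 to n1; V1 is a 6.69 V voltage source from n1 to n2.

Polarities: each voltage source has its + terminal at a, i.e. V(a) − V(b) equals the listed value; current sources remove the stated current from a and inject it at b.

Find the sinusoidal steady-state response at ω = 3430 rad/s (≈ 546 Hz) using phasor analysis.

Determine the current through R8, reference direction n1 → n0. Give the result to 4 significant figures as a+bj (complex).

0.01261+0.04973j A

Apply KCL at each of the 2 non-ground nodes and solve the resulting linear system.
Node n1: branches {R1, I1, R2, R3, I2, L1, C1, R5, L2, R6, R8, R9, V1} → V_1 = 0.4666+1.840j
Node n2: branches {R1, R3, R4, R5, R6, R7, V1} → V_2 = -6.223+1.840j
Source currents: i(V1)=-1.339+0.2937j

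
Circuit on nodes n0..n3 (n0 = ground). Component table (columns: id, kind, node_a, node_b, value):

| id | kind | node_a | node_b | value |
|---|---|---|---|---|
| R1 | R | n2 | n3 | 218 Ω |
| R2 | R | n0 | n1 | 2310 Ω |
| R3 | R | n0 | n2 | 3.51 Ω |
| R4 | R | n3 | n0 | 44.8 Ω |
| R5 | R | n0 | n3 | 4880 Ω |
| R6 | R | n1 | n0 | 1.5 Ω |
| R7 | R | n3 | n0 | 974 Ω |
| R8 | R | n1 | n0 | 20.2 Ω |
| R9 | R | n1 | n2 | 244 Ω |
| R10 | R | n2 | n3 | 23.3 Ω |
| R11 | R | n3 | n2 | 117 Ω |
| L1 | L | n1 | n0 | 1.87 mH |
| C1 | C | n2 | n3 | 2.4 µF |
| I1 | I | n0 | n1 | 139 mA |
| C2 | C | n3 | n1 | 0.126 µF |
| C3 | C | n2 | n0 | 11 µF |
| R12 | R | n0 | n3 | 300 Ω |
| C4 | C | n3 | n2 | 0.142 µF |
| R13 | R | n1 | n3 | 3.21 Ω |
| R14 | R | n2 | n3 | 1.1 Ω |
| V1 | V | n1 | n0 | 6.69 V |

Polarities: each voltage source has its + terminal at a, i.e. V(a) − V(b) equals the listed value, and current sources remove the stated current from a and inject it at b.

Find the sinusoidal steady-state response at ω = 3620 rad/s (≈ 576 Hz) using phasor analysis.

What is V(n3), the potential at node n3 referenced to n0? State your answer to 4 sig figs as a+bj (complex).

Apply KCL at each of the 3 non-ground nodes and solve the resulting linear system.
Node n1: branches {R2, R6, R8, R9, L1, I1, C2, R13, V1} → V_1 = 6.690+0.000j
Node n2: branches {R1, R3, R9, R10, R11, C1, C3, C4, R14} → V_2 = 2.895-0.2081j
Node n3: branches {R1, R4, R5, R7, R10, R11, C1, C2, R12, C4, R13, R14} → V_3 = 3.743-0.1590j
Source currents: i(V1)=-5.589+0.9365j

3.743-0.1590j V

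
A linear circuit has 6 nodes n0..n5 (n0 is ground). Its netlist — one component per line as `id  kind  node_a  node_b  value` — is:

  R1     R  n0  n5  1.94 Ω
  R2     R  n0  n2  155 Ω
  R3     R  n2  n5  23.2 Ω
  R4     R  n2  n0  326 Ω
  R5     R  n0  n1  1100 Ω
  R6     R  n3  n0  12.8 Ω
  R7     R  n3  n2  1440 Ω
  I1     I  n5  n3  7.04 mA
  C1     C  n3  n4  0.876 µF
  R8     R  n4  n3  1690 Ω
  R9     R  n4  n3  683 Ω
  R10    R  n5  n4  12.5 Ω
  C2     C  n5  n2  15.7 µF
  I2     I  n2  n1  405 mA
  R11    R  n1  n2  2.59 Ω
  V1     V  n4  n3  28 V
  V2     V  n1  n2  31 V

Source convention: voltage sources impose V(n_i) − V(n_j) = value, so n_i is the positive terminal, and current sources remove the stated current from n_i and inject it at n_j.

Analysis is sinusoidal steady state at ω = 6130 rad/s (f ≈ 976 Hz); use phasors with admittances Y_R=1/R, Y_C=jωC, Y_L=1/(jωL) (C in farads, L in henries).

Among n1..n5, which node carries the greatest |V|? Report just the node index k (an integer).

MNA unknowns: 5 node voltages V₁..V_5 plus 2 source currents (V1, V2)
R1: Y=0.5155+0.000j on G[0,5]
R2: Y=0.006452+0.000j on G[0,2]
R3: Y=0.04310+0.000j on G[2,5]
R4: Y=0.003067+0.000j on G[2,0]
R5: Y=0.0009091+0.000j on G[0,1]
R6: Y=0.07812+0.000j on G[3,0]
R7: Y=0.0006944+0.000j on G[3,2]
I1: z[5]−=0.00704, z[3]+=0.00704
C1: Y=0.000+0.005370j on G[3,4]
R8: Y=0.0005917+0.000j on G[4,3]
R9: Y=0.001464+0.000j on G[4,3]
R10: Y=0.08000+0.000j on G[5,4]
C2: Y=0.000+0.09624j on G[5,2]
I2: z[2]−=0.405, z[1]+=0.405
R11: Y=0.3861+0.000j on G[1,2]
V1: row V4−V3=28, i_V1 at 4,3
V2: row V1−V2=31, i_V2 at 1,2
solve → V1=32.64+0.4521j, V2=1.639+0.4521j, V3=-13.10-0.002444j, V4=14.90-0.002444j, V5=1.897-0.008775j
aux → i_V1=-1.098-0.1509j, i_V2=-11.59-0.0004110j

1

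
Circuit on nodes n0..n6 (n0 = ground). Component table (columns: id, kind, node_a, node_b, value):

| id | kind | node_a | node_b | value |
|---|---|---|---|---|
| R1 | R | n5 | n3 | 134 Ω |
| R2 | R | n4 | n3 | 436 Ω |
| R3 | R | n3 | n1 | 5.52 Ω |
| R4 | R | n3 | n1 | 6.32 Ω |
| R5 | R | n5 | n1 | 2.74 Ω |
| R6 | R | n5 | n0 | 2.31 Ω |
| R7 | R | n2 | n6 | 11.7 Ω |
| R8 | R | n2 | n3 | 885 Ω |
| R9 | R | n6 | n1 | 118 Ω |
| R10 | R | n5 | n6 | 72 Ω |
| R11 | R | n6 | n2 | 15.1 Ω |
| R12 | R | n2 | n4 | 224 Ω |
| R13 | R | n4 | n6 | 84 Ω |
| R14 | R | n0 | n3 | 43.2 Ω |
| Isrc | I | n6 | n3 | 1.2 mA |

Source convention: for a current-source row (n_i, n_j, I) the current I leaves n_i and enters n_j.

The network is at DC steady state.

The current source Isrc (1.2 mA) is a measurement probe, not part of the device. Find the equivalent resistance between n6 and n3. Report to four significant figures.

Apply KCL at each of the 6 non-ground nodes and solve the resulting linear system.
Node n1: branches {R3, R4, R5, R9} → V_1 = 0.001211
Node n2: branches {R7, R8, R11, R12} → V_2 = -0.04577
Node n3: branches {R1, R2, R3, R4, R8, R14, Isrc} → V_3 = 0.003926
Node n4: branches {R2, R12, R13} → V_4 = -0.04001
Node n5: branches {R1, R5, R6, R10} → V_5 = -0.0002099
Node n6: branches {R7, R9, R10, R11, R13, Isrc} → V_6 = -0.04631

R_eq = 41.87 Ω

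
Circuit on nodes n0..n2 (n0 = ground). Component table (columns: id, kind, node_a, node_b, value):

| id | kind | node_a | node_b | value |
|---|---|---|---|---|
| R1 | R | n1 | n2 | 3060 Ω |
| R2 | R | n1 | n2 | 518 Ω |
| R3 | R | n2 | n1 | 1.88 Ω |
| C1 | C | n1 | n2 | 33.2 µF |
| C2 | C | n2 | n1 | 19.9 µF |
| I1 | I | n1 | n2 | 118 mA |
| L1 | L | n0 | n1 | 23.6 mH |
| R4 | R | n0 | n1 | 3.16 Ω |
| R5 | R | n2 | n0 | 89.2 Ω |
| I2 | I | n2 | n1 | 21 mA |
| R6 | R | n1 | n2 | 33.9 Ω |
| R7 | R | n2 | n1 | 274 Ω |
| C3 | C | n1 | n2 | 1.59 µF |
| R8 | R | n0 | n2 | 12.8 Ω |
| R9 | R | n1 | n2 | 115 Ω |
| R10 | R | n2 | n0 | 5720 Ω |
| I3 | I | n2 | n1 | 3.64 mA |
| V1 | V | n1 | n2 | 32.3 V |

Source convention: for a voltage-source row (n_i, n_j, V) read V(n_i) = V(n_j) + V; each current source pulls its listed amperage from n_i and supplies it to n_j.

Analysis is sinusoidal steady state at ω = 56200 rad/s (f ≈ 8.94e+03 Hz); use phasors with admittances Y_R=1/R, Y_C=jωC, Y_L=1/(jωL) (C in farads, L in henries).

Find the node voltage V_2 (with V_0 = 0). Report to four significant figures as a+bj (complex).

-25.18+0.01323j V

Element admittances at ω=56200 rad/s:
  Y(R1) = 0.0003268+0.000j S between n1,n2
  Y(R2) = 0.001931+0.000j S between n1,n2
  Y(R3) = 0.5319+0.000j S between n2,n1
  Y(C1) = 0.000+1.866j S between n1,n2
  Y(C2) = 0.000+1.118j S between n2,n1
  I1: injects 0.118 A into n2 (from n1)
  Y(L1) = 0.000-0.0007540j S between n0,n1
  Y(R4) = 0.3165+0.000j S between n0,n1
  Y(R5) = 0.01121+0.000j S between n2,n0
  I2: injects 0.021 A into n1 (from n2)
  Y(R6) = 0.02950+0.000j S between n1,n2
  Y(R7) = 0.003650+0.000j S between n2,n1
  Y(C3) = 0.000+0.08936j S between n1,n2
  Y(R8) = 0.07812+0.000j S between n0,n2
  Y(R9) = 0.008696+0.000j S between n1,n2
  Y(R10) = 0.0001748+0.000j S between n2,n0
  I3: injects 0.00364 A into n1 (from n2)
  V1: constraint V(n1)−V(n2) = 32.3
Assemble and solve the 3×3 MNA system:
  V(n1)=7.122+0.01323j  V(n2)=-25.18+0.01323j
  i(V1)=-20.95-99.28j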